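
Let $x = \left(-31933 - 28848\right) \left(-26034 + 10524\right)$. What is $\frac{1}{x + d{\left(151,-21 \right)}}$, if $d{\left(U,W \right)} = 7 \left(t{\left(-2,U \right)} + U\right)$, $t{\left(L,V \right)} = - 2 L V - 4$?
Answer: $\frac{1}{942718567} \approx 1.0608 \cdot 10^{-9}$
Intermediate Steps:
$t{\left(L,V \right)} = -4 - 2 L V$ ($t{\left(L,V \right)} = - 2 L V - 4 = -4 - 2 L V$)
$x = 942713310$ ($x = \left(-60781\right) \left(-15510\right) = 942713310$)
$d{\left(U,W \right)} = -28 + 35 U$ ($d{\left(U,W \right)} = 7 \left(\left(-4 - - 4 U\right) + U\right) = 7 \left(\left(-4 + 4 U\right) + U\right) = 7 \left(-4 + 5 U\right) = -28 + 35 U$)
$\frac{1}{x + d{\left(151,-21 \right)}} = \frac{1}{942713310 + \left(-28 + 35 \cdot 151\right)} = \frac{1}{942713310 + \left(-28 + 5285\right)} = \frac{1}{942713310 + 5257} = \frac{1}{942718567}$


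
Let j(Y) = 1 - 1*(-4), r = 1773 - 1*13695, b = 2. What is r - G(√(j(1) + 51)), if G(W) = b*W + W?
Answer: -11922 - 6*√14 ≈ -11944.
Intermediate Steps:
r = -11922 (r = 1773 - 13695 = -11922)
j(Y) = 5 (j(Y) = 1 + 4 = 5)
G(W) = 3*W (G(W) = 2*W + W = 3*W)
r - G(√(j(1) + 51)) = -11922 - 3*√(5 + 51) = -11922 - 3*√56 = -11922 - 3*2*√14 = -11922 - 6*√14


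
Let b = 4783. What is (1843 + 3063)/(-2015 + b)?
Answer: 2453/1384 ≈ 1.7724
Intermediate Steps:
(1843 + 3063)/(-2015 + b) = (1843 + 3063)/(-2015 + 4783) = 4906/2768 = 4906*(1/2768) = 2453/1384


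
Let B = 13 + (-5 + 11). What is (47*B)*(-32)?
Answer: -28576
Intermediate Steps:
B = 19 (B = 13 + 6 = 19)
(47*B)*(-32) = (47*19)*(-32) = 893*(-32) = -28576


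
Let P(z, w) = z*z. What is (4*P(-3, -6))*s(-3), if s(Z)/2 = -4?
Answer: -288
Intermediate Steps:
s(Z) = -8 (s(Z) = 2*(-4) = -8)
P(z, w) = z²
(4*P(-3, -6))*s(-3) = (4*(-3)²)*(-8) = (4*9)*(-8) = 36*(-8) = -288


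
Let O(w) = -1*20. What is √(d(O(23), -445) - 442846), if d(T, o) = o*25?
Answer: I*√453971 ≈ 673.77*I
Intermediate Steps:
O(w) = -20
d(T, o) = 25*o
√(d(O(23), -445) - 442846) = √(25*(-445) - 442846) = √(-11125 - 442846) = √(-453971) = I*√453971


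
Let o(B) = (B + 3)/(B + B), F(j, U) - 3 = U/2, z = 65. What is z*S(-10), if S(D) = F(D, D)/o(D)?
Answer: -2600/7 ≈ -371.43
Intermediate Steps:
F(j, U) = 3 + U/2
o(B) = (3 + B)/(2*B) (o(B) = (3 + B)/((2*B)) = (3 + B)*(1/(2*B)) = (3 + B)/(2*B))
S(D) = 2*D*(3 + D/2)/(3 + D) (S(D) = (3 + D/2)/(((3 + D)/(2*D))) = (3 + D/2)*(2*D/(3 + D)) = 2*D*(3 + D/2)/(3 + D))
z*S(-10) = 65*(-10*(6 - 10)/(3 - 10)) = 65*(-10*(-4)/(-7)) = 65*(-10*(-1/7)*(-4)) = 65*(-40/7) = -2600/7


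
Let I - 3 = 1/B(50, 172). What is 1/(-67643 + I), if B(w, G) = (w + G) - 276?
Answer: -54/3652561 ≈ -1.4784e-5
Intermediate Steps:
B(w, G) = -276 + G + w (B(w, G) = (G + w) - 276 = -276 + G + w)
I = 161/54 (I = 3 + 1/(-276 + 172 + 50) = 3 + 1/(-54) = 3 - 1/54 = 161/54 ≈ 2.9815)
1/(-67643 + I) = 1/(-67643 + 161/54) = 1/(-3652561/54) = -54/3652561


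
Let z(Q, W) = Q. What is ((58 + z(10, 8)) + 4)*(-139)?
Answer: -10008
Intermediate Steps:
((58 + z(10, 8)) + 4)*(-139) = ((58 + 10) + 4)*(-139) = (68 + 4)*(-139) = 72*(-139) = -10008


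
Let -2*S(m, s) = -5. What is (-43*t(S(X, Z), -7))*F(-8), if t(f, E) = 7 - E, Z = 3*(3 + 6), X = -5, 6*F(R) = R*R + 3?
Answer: -20167/3 ≈ -6722.3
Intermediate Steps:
F(R) = 1/2 + R**2/6 (F(R) = (R*R + 3)/6 = (R**2 + 3)/6 = (3 + R**2)/6 = 1/2 + R**2/6)
Z = 27 (Z = 3*9 = 27)
S(m, s) = 5/2 (S(m, s) = -1/2*(-5) = 5/2)
(-43*t(S(X, Z), -7))*F(-8) = (-43*(7 - 1*(-7)))*(1/2 + (1/6)*(-8)**2) = (-43*(7 + 7))*(1/2 + (1/6)*64) = (-43*14)*(1/2 + 32/3) = -602*67/6 = -20167/3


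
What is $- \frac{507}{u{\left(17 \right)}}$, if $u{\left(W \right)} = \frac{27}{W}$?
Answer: $- \frac{2873}{9} \approx -319.22$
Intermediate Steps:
$- \frac{507}{u{\left(17 \right)}} = - \frac{507}{27 \cdot \frac{1}{17}} = - \frac{507}{\frac{27}{17}} = \left(-507\right) \frac{17}{27} = - \frac{2873}{9}$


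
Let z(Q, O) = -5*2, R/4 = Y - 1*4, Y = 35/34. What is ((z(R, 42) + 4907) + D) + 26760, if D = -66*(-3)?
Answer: 31855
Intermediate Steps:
Y = 35/34 (Y = 35*(1/34) = 35/34 ≈ 1.0294)
D = 198
R = -202/17 (R = 4*(35/34 - 1*4) = 4*(35/34 - 4) = 4*(-101/34) = -202/17 ≈ -11.882)
z(Q, O) = -10
((z(R, 42) + 4907) + D) + 26760 = ((-10 + 4907) + 198) + 26760 = (4897 + 198) + 26760 = 5095 + 26760 = 31855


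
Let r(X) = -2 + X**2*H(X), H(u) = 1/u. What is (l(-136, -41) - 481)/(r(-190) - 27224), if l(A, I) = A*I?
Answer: -5095/27416 ≈ -0.18584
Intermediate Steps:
r(X) = -2 + X (r(X) = -2 + X**2/X = -2 + X)
(l(-136, -41) - 481)/(r(-190) - 27224) = (-136*(-41) - 481)/((-2 - 190) - 27224) = (5576 - 481)/(-192 - 27224) = 5095/(-27416) = 5095*(-1/27416) = -5095/27416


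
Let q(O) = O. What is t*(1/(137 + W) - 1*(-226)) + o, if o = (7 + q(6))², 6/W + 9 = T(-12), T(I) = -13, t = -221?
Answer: -74867039/1504 ≈ -49779.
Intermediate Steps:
W = -3/11 (W = 6/(-9 - 13) = 6/(-22) = 6*(-1/22) = -3/11 ≈ -0.27273)
o = 169 (o = (7 + 6)² = 13² = 169)
t*(1/(137 + W) - 1*(-226)) + o = -221*(1/(137 - 3/11) - 1*(-226)) + 169 = -221*(1/(1504/11) + 226) + 169 = -221*(11/1504 + 226) + 169 = -221*339915/1504 + 169 = -75121215/1504 + 169 = -74867039/1504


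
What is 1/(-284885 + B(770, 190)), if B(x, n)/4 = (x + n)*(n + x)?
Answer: 1/3401515 ≈ 2.9399e-7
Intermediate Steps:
B(x, n) = 4*(n + x)² (B(x, n) = 4*((x + n)*(n + x)) = 4*((n + x)*(n + x)) = 4*(n + x)²)
1/(-284885 + B(770, 190)) = 1/(-284885 + 4*(190 + 770)²) = 1/(-284885 + 4*960²) = 1/(-284885 + 4*921600) = 1/(-284885 + 3686400) = 1/3401515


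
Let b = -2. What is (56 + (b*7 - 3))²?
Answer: 1521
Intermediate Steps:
(56 + (b*7 - 3))² = (56 + (-2*7 - 3))² = (56 + (-14 - 3))² = (56 - 17)² = 39² = 1521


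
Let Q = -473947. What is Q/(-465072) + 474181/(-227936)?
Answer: -413598245/389730336 ≈ -1.0612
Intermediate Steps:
Q/(-465072) + 474181/(-227936) = -473947/(-465072) + 474181/(-227936) = -473947*(-1/465072) + 474181*(-1/227936) = 473947/465072 - 27893/13408 = -413598245/389730336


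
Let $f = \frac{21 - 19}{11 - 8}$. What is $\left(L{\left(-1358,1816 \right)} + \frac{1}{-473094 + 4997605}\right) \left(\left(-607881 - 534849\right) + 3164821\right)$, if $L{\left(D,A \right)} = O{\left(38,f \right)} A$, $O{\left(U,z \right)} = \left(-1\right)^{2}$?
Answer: $\frac{16614534920083907}{4524511} \approx 3.6721 \cdot 10^{9}$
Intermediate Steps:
$f = \frac{2}{3} \approx 0.66667$
$O{\left(U,z \right)} = 1$
$L{\left(D,A \right)} = A$ ($L{\left(D,A \right)} = 1 A = A$)
$\left(L{\left(-1358,1816 \right)} + \frac{1}{-473094 + 4997605}\right) \left(\left(-607881 - 534849\right) + 3164821\right) = \left(1816 + \frac{1}{-473094 + 4997605}\right) \left(\left(-607881 - 534849\right) + 3164821\right) = \left(1816 + \frac{1}{4524511}\right) \left(\left(-607881 - 534849\right) + 3164821\right) = \left(1816 + \frac{1}{4524511}\right) \left(-1142730 + 3164821\right) = \frac{8216511977}{4524511} \cdot 2022091 = \frac{16614534920083907}{4524511}$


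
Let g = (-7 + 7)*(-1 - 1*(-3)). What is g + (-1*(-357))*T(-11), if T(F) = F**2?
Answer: 43197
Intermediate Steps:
g = 0 (g = 0*(-1 + 3) = 0*2 = 0)
g + (-1*(-357))*T(-11) = 0 - 1*(-357)*(-11)**2 = 0 + 357*121 = 0 + 43197 = 43197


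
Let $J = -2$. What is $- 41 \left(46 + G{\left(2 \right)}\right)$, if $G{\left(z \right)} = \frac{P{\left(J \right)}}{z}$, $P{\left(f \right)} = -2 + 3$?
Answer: $- \frac{3813}{2} \approx -1906.5$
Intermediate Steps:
$P{\left(f \right)} = 1$
$G{\left(z \right)} = \frac{1}{z}$ ($G{\left(z \right)} = 1 \frac{1}{z} = \frac{1}{z}$)
$- 41 \left(46 + G{\left(2 \right)}\right) = - 41 \left(46 + \frac{1}{2}\right) = \left(-41\right) \frac{93}{2} = - \frac{3813}{2}$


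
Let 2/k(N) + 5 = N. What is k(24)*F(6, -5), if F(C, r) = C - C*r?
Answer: 72/19 ≈ 3.7895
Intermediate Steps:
k(N) = 2/(-5 + N)
F(C, r) = C - C*r
k(24)*F(6, -5) = (2/(-5 + 24))*(6*(1 - 1*(-5))) = (2/19)*(6*(1 + 5)) = (2*(1/19))*(6*6) = (2/19)*36 = 72/19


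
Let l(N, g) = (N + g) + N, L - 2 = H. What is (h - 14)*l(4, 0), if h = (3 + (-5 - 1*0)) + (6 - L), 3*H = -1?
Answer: -280/3 ≈ -93.333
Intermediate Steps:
H = -⅓ (H = (⅓)*(-1) = -⅓ ≈ -0.33333)
L = 5/3 (L = 2 - ⅓ = 5/3 ≈ 1.6667)
l(N, g) = g + 2*N
h = 7/3 (h = (3 + (-5 - 1*0)) + (6 - 1*5/3) = (3 + (-5 + 0)) + (6 - 5/3) = (3 - 5) + 13/3 = -2 + 13/3 = 7/3 ≈ 2.3333)
(h - 14)*l(4, 0) = (7/3 - 14)*(0 + 2*4) = -35*(0 + 8)/3 = -35/3*8 = -280/3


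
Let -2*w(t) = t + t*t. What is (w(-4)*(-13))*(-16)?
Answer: -1248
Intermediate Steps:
w(t) = -t/2 - t²/2 (w(t) = -(t + t*t)/2 = -(t + t²)/2 = -t/2 - t²/2)
(w(-4)*(-13))*(-16) = (-½*(-4)*(1 - 4)*(-13))*(-16) = (-½*(-4)*(-3)*(-13))*(-16) = -6*(-13)*(-16) = 78*(-16) = -1248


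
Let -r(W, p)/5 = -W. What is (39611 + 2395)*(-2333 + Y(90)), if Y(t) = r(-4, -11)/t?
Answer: -294027998/3 ≈ -9.8009e+7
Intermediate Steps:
r(W, p) = 5*W (r(W, p) = -(-5)*W = 5*W)
Y(t) = -20/t (Y(t) = (5*(-4))/t = -20/t)
(39611 + 2395)*(-2333 + Y(90)) = (39611 + 2395)*(-2333 - 20/90) = 42006*(-2333 - 20*1/90) = 42006*(-2333 - 2/9) = 42006*(-20999/9) = -294027998/3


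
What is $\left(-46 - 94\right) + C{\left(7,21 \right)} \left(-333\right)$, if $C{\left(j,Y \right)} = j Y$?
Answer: $-49091$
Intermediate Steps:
$C{\left(j,Y \right)} = Y j$
$\left(-46 - 94\right) + C{\left(7,21 \right)} \left(-333\right) = \left(-46 - 94\right) + 21 \cdot 7 \left(-333\right) = -140 + 147 \left(-333\right) = -140 - 48951 = -49091$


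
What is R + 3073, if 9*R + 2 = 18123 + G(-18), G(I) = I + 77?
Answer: 5093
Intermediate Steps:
G(I) = 77 + I
R = 2020 (R = -2/9 + (18123 + (77 - 18))/9 = -2/9 + (18123 + 59)/9 = -2/9 + (1/9)*18182 = -2/9 + 18182/9 = 2020)
R + 3073 = 2020 + 3073 = 5093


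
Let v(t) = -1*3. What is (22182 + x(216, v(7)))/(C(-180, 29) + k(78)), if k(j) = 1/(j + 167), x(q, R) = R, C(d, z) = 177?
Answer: 5433855/43366 ≈ 125.30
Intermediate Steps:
v(t) = -3
k(j) = 1/(167 + j)
(22182 + x(216, v(7)))/(C(-180, 29) + k(78)) = (22182 - 3)/(177 + 1/(167 + 78)) = 22179/(177 + 1/245) = 22179/(43366/245) = 22179*(245/43366) = 5433855/43366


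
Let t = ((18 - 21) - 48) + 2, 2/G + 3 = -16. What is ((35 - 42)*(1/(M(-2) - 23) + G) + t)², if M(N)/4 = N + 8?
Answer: 1102500/361 ≈ 3054.0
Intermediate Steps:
G = -2/19 (G = 2/(-3 - 16) = 2/(-19) = 2*(-1/19) = -2/19 ≈ -0.10526)
M(N) = 32 + 4*N (M(N) = 4*(N + 8) = 4*(8 + N) = 32 + 4*N)
t = -49 (t = (-3 - 48) + 2 = -51 + 2 = -49)
((35 - 42)*(1/(M(-2) - 23) + G) + t)² = ((35 - 42)*(1/((32 + 4*(-2)) - 23) - 2/19) - 49)² = (-7*(1/((32 - 8) - 23) - 2/19) - 49)² = (-7*(1/(24 - 23) - 2/19) - 49)² = (-7*(1/1 - 2/19) - 49)² = (-7*(1 - 2/19) - 49)² = (-7*17/19 - 49)² = (-119/19 - 49)² = (-1050/19)² = 1102500/361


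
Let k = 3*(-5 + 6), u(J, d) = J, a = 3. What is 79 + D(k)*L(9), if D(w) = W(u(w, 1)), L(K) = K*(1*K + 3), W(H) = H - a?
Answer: 79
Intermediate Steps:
W(H) = -3 + H (W(H) = H - 1*3 = H - 3 = -3 + H)
L(K) = K*(3 + K) (L(K) = K*(K + 3) = K*(3 + K))
k = 3 (k = 3*1 = 3)
D(w) = -3 + w
79 + D(k)*L(9) = 79 + (-3 + 3)*(9*(3 + 9)) = 79 + 0*(9*12) = 79 + 0*108 = 79 + 0 = 79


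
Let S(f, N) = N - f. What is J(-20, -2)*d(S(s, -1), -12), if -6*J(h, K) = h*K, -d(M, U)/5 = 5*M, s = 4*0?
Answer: -500/3 ≈ -166.67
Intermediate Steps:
s = 0
d(M, U) = -25*M
J(h, K) = -K*h/6 (J(h, K) = -h*K/6 = -K*h/6)
J(-20, -2)*d(S(s, -1), -12) = (-⅙*(-2)*(-20))*(-25*(-1 - 1*0)) = -(-500)*(-1 + 0)/3 = -(-500)*(-1)/3 = -20/3*25 = -500/3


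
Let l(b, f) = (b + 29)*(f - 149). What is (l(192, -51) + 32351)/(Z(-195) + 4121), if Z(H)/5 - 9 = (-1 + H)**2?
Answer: -11849/196246 ≈ -0.060378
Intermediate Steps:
Z(H) = 45 + 5*(-1 + H)**2
l(b, f) = (-149 + f)*(29 + b) (l(b, f) = (29 + b)*(-149 + f) = (-149 + f)*(29 + b))
(l(192, -51) + 32351)/(Z(-195) + 4121) = ((-4321 - 149*192 + 29*(-51) + 192*(-51)) + 32351)/((45 + 5*(-1 - 195)**2) + 4121) = ((-4321 - 28608 - 1479 - 9792) + 32351)/((45 + 5*(-196)**2) + 4121) = (-44200 + 32351)/((45 + 5*38416) + 4121) = -11849/((45 + 192080) + 4121) = -11849/(192125 + 4121) = -11849/196246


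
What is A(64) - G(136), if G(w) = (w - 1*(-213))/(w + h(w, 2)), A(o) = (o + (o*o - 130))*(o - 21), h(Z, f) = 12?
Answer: 25646571/148 ≈ 1.7329e+5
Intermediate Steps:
A(o) = (-21 + o)*(-130 + o + o²) (A(o) = (o + (o² - 130))*(-21 + o) = (o + (-130 + o²))*(-21 + o) = (-130 + o + o²)*(-21 + o) = (-21 + o)*(-130 + o + o²))
G(w) = (213 + w)/(12 + w) (G(w) = (w - 1*(-213))/(w + 12) = (w + 213)/(12 + w) = (213 + w)/(12 + w))
A(64) - G(136) = (2730 + 64³ - 151*64 - 20*64²) - (213 + 136)/(12 + 136) = (2730 + 262144 - 9664 - 20*4096) - 349/148 = (2730 + 262144 - 9664 - 81920) - 349/148 = 173290 - 1*349/148 = 173290 - 349/148 = 25646571/148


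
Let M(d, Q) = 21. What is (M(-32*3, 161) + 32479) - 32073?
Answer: 427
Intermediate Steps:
(M(-32*3, 161) + 32479) - 32073 = (21 + 32479) - 32073 = 32500 - 32073 = 427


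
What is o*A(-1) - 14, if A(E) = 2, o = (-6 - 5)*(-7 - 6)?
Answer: 272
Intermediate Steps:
o = 143 (o = -11*(-13) = 143)
o*A(-1) - 14 = 143*2 - 14 = 286 - 14 = 272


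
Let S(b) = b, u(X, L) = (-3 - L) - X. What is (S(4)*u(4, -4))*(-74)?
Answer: 888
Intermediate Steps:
u(X, L) = -3 - L - X
(S(4)*u(4, -4))*(-74) = (4*(-3 - 1*(-4) - 1*4))*(-74) = (4*(-3 + 4 - 4))*(-74) = (4*(-3))*(-74) = -12*(-74) = 888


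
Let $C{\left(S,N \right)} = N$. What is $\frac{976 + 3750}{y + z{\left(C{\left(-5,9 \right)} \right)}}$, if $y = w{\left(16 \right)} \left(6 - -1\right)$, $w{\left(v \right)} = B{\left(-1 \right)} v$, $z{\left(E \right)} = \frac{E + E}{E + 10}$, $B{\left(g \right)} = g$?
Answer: $- \frac{44897}{1055} \approx -42.556$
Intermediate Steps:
$z{\left(E \right)} = \frac{2 E}{10 + E}$
$w{\left(v \right)} = - v$
$y = -112$ ($y = \left(-1\right) 16 \left(6 - -1\right) = - 16 \left(6 + 1\right) = \left(-16\right) 7 = -112$)
$\frac{976 + 3750}{y + z{\left(C{\left(-5,9 \right)} \right)}} = \frac{976 + 3750}{-112 + 2 \cdot 9 \frac{1}{10 + 9}} = \frac{4726}{-112 + 2 \cdot 9 \cdot \frac{1}{19}} = \frac{4726}{-112 + \frac{18}{19}} = \frac{4726}{- \frac{2110}{19}} = 4726 \left(- \frac{19}{2110}\right) = - \frac{44897}{1055}$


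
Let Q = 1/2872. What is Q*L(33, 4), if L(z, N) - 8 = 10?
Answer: 9/1436 ≈ 0.0062674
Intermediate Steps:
L(z, N) = 18 (L(z, N) = 8 + 10 = 18)
Q = 1/2872 ≈ 0.00034819
Q*L(33, 4) = (1/2872)*18 = 9/1436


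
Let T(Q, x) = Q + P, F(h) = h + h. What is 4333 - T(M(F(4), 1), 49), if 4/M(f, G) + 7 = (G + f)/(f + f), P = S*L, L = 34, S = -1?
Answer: 449865/103 ≈ 4367.6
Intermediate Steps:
F(h) = 2*h
P = -34 (P = -1*34 = -34)
M(f, G) = 4/(-7 + (G + f)/(2*f)) (M(f, G) = 4/(-7 + (G + f)/(f + f)) = 4/(-7 + (G + f)/((2*f))) = 4/(-7 + (G + f)*(1/(2*f))) = 4/(-7 + (G + f)/(2*f)))
T(Q, x) = -34 + Q (T(Q, x) = Q - 34 = -34 + Q)
4333 - T(M(F(4), 1), 49) = 4333 - (-34 + 8*(2*4)/(1 - 26*4)) = 4333 - (-34 + 8*8/(1 - 13*8)) = 4333 - (-34 + 8*8/(1 - 104)) = 4333 - (-34 + 8*8/(-103)) = 4333 - (-34 + 8*8*(-1/103)) = 4333 - (-34 - 64/103) = 4333 - 1*(-3566/103) = 4333 + 3566/103 = 449865/103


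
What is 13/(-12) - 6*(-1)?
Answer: 59/12 ≈ 4.9167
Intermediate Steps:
13/(-12) - 6*(-1) = 13*(-1/12) + 6 = -13/12 + 6 = 59/12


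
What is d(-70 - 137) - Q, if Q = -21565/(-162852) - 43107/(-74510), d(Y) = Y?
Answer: -1260193045477/6067051260 ≈ -207.71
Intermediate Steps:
Q = 4313434657/6067051260 (Q = -21565*(-1/162852) - 43107*(-1/74510) = 21565/162852 + 43107/74510 = 4313434657/6067051260 ≈ 0.71096)
d(-70 - 137) - Q = (-70 - 137) - 1*4313434657/6067051260 = -207 - 4313434657/6067051260 = -1260193045477/6067051260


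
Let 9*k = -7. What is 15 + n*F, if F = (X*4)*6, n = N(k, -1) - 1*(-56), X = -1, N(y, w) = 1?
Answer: -1353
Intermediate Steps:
k = -7/9 (k = (⅑)*(-7) = -7/9 ≈ -0.77778)
n = 57 (n = 1 - 1*(-56) = 1 + 56 = 57)
F = -24 (F = -1*4*6 = -4*6 = -24)
15 + n*F = 15 + 57*(-24) = 15 - 1368 = -1353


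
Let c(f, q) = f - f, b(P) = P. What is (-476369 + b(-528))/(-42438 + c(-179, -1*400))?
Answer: 476897/42438 ≈ 11.238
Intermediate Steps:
c(f, q) = 0
(-476369 + b(-528))/(-42438 + c(-179, -1*400)) = (-476369 - 528)/(-42438 + 0) = -476897/(-42438) = -476897*(-1/42438) = 476897/42438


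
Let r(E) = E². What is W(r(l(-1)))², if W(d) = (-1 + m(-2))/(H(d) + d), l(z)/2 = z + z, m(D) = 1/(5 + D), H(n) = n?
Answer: 1/2304 ≈ 0.00043403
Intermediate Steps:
l(z) = 4*z (l(z) = 2*(z + z) = 2*(2*z) = 4*z)
W(d) = -1/(3*d) (W(d) = (-1 + 1/(5 - 2))/(d + d) = (-1 + 1/3)/((2*d)) = (-1 + ⅓)*(1/(2*d)) = -1/(3*d))
W(r(l(-1)))² = (-1/(3*((4*(-1))²)))² = (-1/(3*((-4)²)))² = (-⅓/16)² = (-⅓*1/16)² = (-1/48)² = 1/2304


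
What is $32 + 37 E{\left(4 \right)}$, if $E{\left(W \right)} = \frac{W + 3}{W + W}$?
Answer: $\frac{515}{8} \approx 64.375$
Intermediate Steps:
$E{\left(W \right)} = \frac{3 + W}{2 W}$
$32 + 37 E{\left(4 \right)} = 32 + 37 \frac{3 + 4}{2 \cdot 4} = 32 + 37 \cdot \frac{1}{2} \cdot \frac{1}{4} \cdot 7 = 32 + 37 \cdot \frac{7}{8} = 32 + \frac{259}{8} = \frac{515}{8}$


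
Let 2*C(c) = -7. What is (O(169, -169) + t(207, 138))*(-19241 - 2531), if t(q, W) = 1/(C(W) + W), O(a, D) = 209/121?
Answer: -111755676/2959 ≈ -37768.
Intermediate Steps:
C(c) = -7/2 (C(c) = (½)*(-7) = -7/2)
O(a, D) = 19/11 (O(a, D) = 209*(1/121) = 19/11)
t(q, W) = 1/(-7/2 + W)
(O(169, -169) + t(207, 138))*(-19241 - 2531) = (19/11 + 2/(-7 + 2*138))*(-19241 - 2531) = (19/11 + 2/(-7 + 276))*(-21772) = (19/11 + 2/269)*(-21772) = (5133/2959)*(-21772) = -111755676/2959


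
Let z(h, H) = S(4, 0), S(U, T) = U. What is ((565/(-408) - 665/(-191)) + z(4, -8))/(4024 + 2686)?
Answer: 475117/522896880 ≈ 0.00090862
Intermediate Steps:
z(h, H) = 4
((565/(-408) - 665/(-191)) + z(4, -8))/(4024 + 2686) = ((565/(-408) - 665/(-191)) + 4)/(4024 + 2686) = ((565*(-1/408) - 665*(-1/191)) + 4)/6710 = ((-565/408 + 665/191) + 4)*(1/6710) = (163405/77928 + 4)*(1/6710) = (475117/77928)*(1/6710) = 475117/522896880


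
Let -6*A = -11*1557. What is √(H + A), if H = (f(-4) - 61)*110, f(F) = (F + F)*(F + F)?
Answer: √12738/2 ≈ 56.431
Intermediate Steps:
f(F) = 4*F² (f(F) = (2*F)*(2*F) = 4*F²)
H = 330 (H = (4*(-4)² - 61)*110 = (4*16 - 61)*110 = (64 - 61)*110 = 3*110 = 330)
A = 5709/2 (A = -(-11)*1557/6 = -⅙*(-17127) = 5709/2 ≈ 2854.5)
√(H + A) = √(330 + 5709/2) = √(6369/2) = √12738/2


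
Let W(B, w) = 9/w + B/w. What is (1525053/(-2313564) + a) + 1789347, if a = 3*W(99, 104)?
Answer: 1055236633507/589732 ≈ 1.7894e+6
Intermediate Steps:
a = 81/26 (a = 3*((9 + 99)/104) = 3*((1/104)*108) = 3*(27/26) = 81/26 ≈ 3.1154)
(1525053/(-2313564) + a) + 1789347 = (1525053/(-2313564) + 81/26) + 1789347 = (1525053*(-1/2313564) + 81/26) + 1789347 = (-29903/45364 + 81/26) + 1789347 = 1448503/589732 + 1789347 = 1055236633507/589732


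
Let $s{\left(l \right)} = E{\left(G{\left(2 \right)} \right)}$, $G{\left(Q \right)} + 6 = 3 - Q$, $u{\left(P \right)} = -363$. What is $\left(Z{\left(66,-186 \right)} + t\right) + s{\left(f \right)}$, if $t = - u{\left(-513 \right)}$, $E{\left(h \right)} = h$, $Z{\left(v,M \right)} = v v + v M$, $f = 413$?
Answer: $-7562$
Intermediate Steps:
$G{\left(Q \right)} = -3 - Q$ ($G{\left(Q \right)} = -6 - \left(-3 + Q\right) = -3 - Q$)
$Z{\left(v,M \right)} = v^{2} + M v$
$t = 363$ ($t = \left(-1\right) \left(-363\right) = 363$)
$s{\left(l \right)} = -5$ ($s{\left(l \right)} = -3 - 2 = -5$)
$\left(Z{\left(66,-186 \right)} + t\right) + s{\left(f \right)} = \left(66 \left(-186 + 66\right) + 363\right) - 5 = \left(66 \left(-120\right) + 363\right) - 5 = \left(-7920 + 363\right) - 5 = -7557 - 5 = -7562$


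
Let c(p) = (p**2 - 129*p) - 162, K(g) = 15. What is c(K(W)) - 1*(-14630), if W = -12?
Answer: 12758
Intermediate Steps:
c(p) = -162 + p**2 - 129*p
c(K(W)) - 1*(-14630) = (-162 + 15**2 - 129*15) - 1*(-14630) = (-162 + 225 - 1935) + 14630 = -1872 + 14630 = 12758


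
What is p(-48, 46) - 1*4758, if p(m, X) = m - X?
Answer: -4852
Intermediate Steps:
p(-48, 46) - 1*4758 = (-48 - 1*46) - 1*4758 = (-48 - 46) - 4758 = -94 - 4758 = -4852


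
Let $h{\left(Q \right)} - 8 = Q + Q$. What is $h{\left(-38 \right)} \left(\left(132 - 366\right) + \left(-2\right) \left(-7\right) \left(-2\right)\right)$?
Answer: $17816$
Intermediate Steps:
$h{\left(Q \right)} = 8 + 2 Q$ ($h{\left(Q \right)} = 8 + \left(Q + Q\right) = 8 + 2 Q$)
$h{\left(-38 \right)} \left(\left(132 - 366\right) + \left(-2\right) \left(-7\right) \left(-2\right)\right) = \left(8 + 2 \left(-38\right)\right) \left(\left(132 - 366\right) + \left(-2\right) \left(-7\right) \left(-2\right)\right) = \left(8 - 76\right) \left(-234 + 14 \left(-2\right)\right) = - 68 \left(-234 - 28\right) = \left(-68\right) \left(-262\right) = 17816$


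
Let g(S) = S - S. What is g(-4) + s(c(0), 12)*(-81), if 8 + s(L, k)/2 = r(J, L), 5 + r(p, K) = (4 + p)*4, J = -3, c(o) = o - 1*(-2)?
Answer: 1458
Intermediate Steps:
c(o) = 2 + o (c(o) = o + 2 = 2 + o)
r(p, K) = 11 + 4*p (r(p, K) = -5 + (4 + p)*4 = -5 + (16 + 4*p) = 11 + 4*p)
s(L, k) = -18 (s(L, k) = -16 + 2*(11 + 4*(-3)) = -16 + 2*(11 - 12) = -16 + 2*(-1) = -16 - 2 = -18)
g(S) = 0
g(-4) + s(c(0), 12)*(-81) = 0 - 18*(-81) = 0 + 1458 = 1458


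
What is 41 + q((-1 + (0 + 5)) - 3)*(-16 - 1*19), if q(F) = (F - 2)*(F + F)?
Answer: 111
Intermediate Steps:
q(F) = 2*F*(-2 + F) (q(F) = (-2 + F)*(2*F) = 2*F*(-2 + F))
41 + q((-1 + (0 + 5)) - 3)*(-16 - 1*19) = 41 + (2*((-1 + (0 + 5)) - 3)*(-2 + ((-1 + (0 + 5)) - 3)))*(-16 - 1*19) = 41 + (2*((-1 + 5) - 3)*(-2 + ((-1 + 5) - 3)))*(-16 - 19) = 41 + (2*(4 - 3)*(-2 + (4 - 3)))*(-35) = 41 + (2*1*(-2 + 1))*(-35) = 41 + (2*1*(-1))*(-35) = 41 - 2*(-35) = 41 + 70 = 111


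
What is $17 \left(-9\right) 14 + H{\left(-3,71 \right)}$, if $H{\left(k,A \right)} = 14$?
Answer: $-2128$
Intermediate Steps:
$17 \left(-9\right) 14 + H{\left(-3,71 \right)} = 17 \left(-9\right) 14 + 14 = \left(-153\right) 14 + 14 = -2142 + 14 = -2128$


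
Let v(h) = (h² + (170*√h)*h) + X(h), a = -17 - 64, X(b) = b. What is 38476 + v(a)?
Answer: 44956 - 123930*I ≈ 44956.0 - 1.2393e+5*I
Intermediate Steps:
a = -81
v(h) = h + h² + 170*h^(3/2) (v(h) = (h² + (170*√h)*h) + h = (h² + 170*h^(3/2)) + h = h + h² + 170*h^(3/2))
38476 + v(a) = 38476 + (-81 + (-81)² + 170*(-81)^(3/2)) = 38476 + (-81 + 6561 + 170*(-729*I)) = 38476 + (-81 + 6561 - 123930*I) = 38476 + (6480 - 123930*I) = 44956 - 123930*I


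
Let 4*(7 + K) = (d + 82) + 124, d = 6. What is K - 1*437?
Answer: -391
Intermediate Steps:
K = 46 (K = -7 + ((6 + 82) + 124)/4 = -7 + (88 + 124)/4 = -7 + (1/4)*212 = -7 + 53 = 46)
K - 1*437 = 46 - 1*437 = 46 - 437 = -391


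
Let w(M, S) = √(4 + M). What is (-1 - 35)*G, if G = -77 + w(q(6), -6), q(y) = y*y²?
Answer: 2772 - 72*√55 ≈ 2238.0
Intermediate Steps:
q(y) = y³
G = -77 + 2*√55 (G = -77 + √(4 + 6³) = -77 + √(4 + 216) = -77 + √220 = -77 + 2*√55 ≈ -62.168)
(-1 - 35)*G = (-1 - 35)*(-77 + 2*√55) = -36*(-77 + 2*√55) = 2772 - 72*√55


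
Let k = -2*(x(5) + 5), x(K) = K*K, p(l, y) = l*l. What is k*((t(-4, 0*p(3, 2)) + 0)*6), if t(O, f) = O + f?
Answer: 1440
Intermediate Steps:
p(l, y) = l²
x(K) = K²
k = -60 (k = -2*(5² + 5) = -2*(25 + 5) = -2*30 = -60)
k*((t(-4, 0*p(3, 2)) + 0)*6) = -60*((-4 + 0*3²) + 0)*6 = -60*((-4 + 0*9) + 0)*6 = -60*((-4 + 0) + 0)*6 = -60*(-4 + 0)*6 = -(-240)*6 = -60*(-24) = 1440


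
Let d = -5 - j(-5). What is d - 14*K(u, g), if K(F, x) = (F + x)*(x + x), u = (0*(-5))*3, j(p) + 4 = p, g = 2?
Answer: -108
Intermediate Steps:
j(p) = -4 + p
u = 0 (u = 0*3 = 0)
d = 4 (d = -5 - (-4 - 5) = -5 - 1*(-9) = -5 + 9 = 4)
K(F, x) = 2*x*(F + x) (K(F, x) = (F + x)*(2*x) = 2*x*(F + x))
d - 14*K(u, g) = 4 - 28*2*(0 + 2) = 4 - 28*2*2 = 4 - 14*8 = 4 - 112 = -108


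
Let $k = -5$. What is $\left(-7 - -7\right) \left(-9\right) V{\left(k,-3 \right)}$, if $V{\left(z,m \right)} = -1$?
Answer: $0$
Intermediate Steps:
$\left(-7 - -7\right) \left(-9\right) V{\left(k,-3 \right)} = \left(-7 - -7\right) \left(-9\right) \left(-1\right) = \left(-7 + 7\right) \left(-9\right) \left(-1\right) = 0 \left(-9\right) \left(-1\right) = 0 \left(-1\right) = 0$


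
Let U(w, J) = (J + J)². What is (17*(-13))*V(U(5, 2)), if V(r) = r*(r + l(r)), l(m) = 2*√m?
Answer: -84864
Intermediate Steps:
U(w, J) = 4*J² (U(w, J) = (2*J)² = 4*J²)
V(r) = r*(r + 2*√r)
(17*(-13))*V(U(5, 2)) = (17*(-13))*((4*2²)*(4*2² + 2*√(4*2²))) = -221*4*4*(4*4 + 2*√(4*4)) = -3536*(16 + 2*√16) = -3536*(16 + 2*4) = -3536*(16 + 8) = -3536*24 = -221*384 = -84864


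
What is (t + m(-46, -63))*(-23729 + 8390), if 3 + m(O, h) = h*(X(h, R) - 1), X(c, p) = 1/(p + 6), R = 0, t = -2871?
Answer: 86557977/2 ≈ 4.3279e+7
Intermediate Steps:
X(c, p) = 1/(6 + p)
m(O, h) = -3 - 5*h/6 (m(O, h) = -3 + h*(1/(6 + 0) - 1) = -3 + h*(1/6 - 1) = -3 + h*(-5/6) = -3 - 5*h/6)
(t + m(-46, -63))*(-23729 + 8390) = (-2871 + (-3 - 5/6*(-63)))*(-23729 + 8390) = (-2871 + (-3 + 105/2))*(-15339) = (-2871 + 99/2)*(-15339) = -5643/2*(-15339) = 86557977/2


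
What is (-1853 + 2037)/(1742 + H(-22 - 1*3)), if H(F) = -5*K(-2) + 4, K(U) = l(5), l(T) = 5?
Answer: 184/1721 ≈ 0.10691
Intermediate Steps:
K(U) = 5
H(F) = -21 (H(F) = -5*5 + 4 = -25 + 4 = -21)
(-1853 + 2037)/(1742 + H(-22 - 1*3)) = (-1853 + 2037)/(1742 - 21) = 184/1721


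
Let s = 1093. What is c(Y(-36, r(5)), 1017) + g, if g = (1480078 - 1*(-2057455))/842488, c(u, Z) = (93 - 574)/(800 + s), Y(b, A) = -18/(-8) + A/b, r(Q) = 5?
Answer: 6291313241/1594829784 ≈ 3.9448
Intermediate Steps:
Y(b, A) = 9/4 + A/b (Y(b, A) = -18*(-⅛) + A/b = 9/4 + A/b)
c(u, Z) = -481/1893 (c(u, Z) = (93 - 574)/(800 + 1093) = -481/1893)
g = 3537533/842488 (g = (1480078 + 2057455)*(1/842488) = 3537533*(1/842488) = 3537533/842488 ≈ 4.1989)
c(Y(-36, r(5)), 1017) + g = -481/1893 + 3537533/842488 = 6291313241/1594829784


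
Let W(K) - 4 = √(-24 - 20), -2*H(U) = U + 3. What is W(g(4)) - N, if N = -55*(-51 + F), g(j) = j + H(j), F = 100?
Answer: 2699 + 2*I*√11 ≈ 2699.0 + 6.6332*I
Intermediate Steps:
H(U) = -3/2 - U/2 (H(U) = -(U + 3)/2 = -(3 + U)/2 = -3/2 - U/2)
g(j) = -3/2 + j/2 (g(j) = j + (-3/2 - j/2) = -3/2 + j/2)
W(K) = 4 + 2*I*√11 (W(K) = 4 + √(-24 - 20) = 4 + √(-44) = 4 + 2*I*√11)
N = -2695 (N = -55*(-51 + 100) = -55*49 = -2695)
W(g(4)) - N = (4 + 2*I*√11) - 1*(-2695) = (4 + 2*I*√11) + 2695 = 2699 + 2*I*√11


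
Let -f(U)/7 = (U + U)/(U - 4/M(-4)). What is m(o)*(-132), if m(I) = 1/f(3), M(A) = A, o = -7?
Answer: 88/7 ≈ 12.571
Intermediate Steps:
f(U) = -14*U/(1 + U) (f(U) = -7*(U + U)/(U - 4/(-4)) = -7*2*U/(U - 4*(-1/4)) = -7*2*U/(U + 1) = -7*2*U/(1 + U) = -14*U/(1 + U))
m(I) = -2/21 (m(I) = 1/(14*3/(-1 - 1*3)) = 1/(14*3/(-1 - 3)) = 1/(14*3/(-4)) = 1/(14*3*(-1/4)) = 1/(-21/2) = -2/21)
m(o)*(-132) = -2/21*(-132) = 88/7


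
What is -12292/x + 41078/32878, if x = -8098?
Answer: 184196505/66561511 ≈ 2.7673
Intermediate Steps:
-12292/x + 41078/32878 = -12292/(-8098) + 41078/32878 = -12292*(-1/8098) + 41078*(1/32878) = 6146/4049 + 20539/16439 = 184196505/66561511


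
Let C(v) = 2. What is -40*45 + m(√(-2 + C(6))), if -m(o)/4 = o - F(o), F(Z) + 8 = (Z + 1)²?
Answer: -1828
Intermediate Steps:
F(Z) = -8 + (1 + Z)² (F(Z) = -8 + (Z + 1)² = -8 + (1 + Z)²)
m(o) = -32 - 4*o + 4*(1 + o)² (m(o) = -4*(o - (-8 + (1 + o)²)) = -4*(o + (8 - (1 + o)²)) = -4*(8 + o - (1 + o)²) = -32 - 4*o + 4*(1 + o)²)
-40*45 + m(√(-2 + C(6))) = -40*45 + (-28 + 4*√(-2 + 2) + 4*(√(-2 + 2))²) = -1800 + (-28 + 4*√0 + 4*(√0)²) = -1800 + (-28 + 4*0 + 4*0²) = -1800 + (-28 + 0 + 4*0) = -1800 + (-28 + 0 + 0) = -1800 - 28 = -1828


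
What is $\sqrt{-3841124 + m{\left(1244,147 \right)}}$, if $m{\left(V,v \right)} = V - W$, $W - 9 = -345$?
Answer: $6 i \sqrt{106654} \approx 1959.5 i$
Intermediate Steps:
$W = -336$ ($W = 9 - 345 = -336$)
$m{\left(V,v \right)} = 336 + V$ ($m{\left(V,v \right)} = V - -336 = V + 336 = 336 + V$)
$\sqrt{-3841124 + m{\left(1244,147 \right)}} = \sqrt{-3841124 + \left(336 + 1244\right)} = \sqrt{-3841124 + 1580} = \sqrt{-3839544} = 6 i \sqrt{106654}$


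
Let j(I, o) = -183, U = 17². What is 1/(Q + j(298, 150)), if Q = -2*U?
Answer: -1/761 ≈ -0.0013141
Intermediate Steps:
U = 289
Q = -578 (Q = -2*289 = -578)
1/(Q + j(298, 150)) = 1/(-578 - 183) = 1/(-761) = -1/761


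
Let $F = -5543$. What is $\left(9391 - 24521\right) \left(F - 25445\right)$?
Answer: $468848440$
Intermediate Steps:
$\left(9391 - 24521\right) \left(F - 25445\right) = \left(9391 - 24521\right) \left(-5543 - 25445\right) = \left(-15130\right) \left(-30988\right) = 468848440$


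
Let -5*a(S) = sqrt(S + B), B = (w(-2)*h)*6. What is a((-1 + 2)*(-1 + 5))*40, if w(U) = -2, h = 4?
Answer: -16*I*sqrt(11) ≈ -53.066*I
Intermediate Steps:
B = -48 (B = -2*4*6 = -8*6 = -48)
a(S) = -sqrt(-48 + S)/5 (a(S) = -sqrt(S - 48)/5 = -sqrt(-48 + S)/5)
a((-1 + 2)*(-1 + 5))*40 = -sqrt(-48 + (-1 + 2)*(-1 + 5))/5*40 = -sqrt(-48 + 1*4)/5*40 = -sqrt(-48 + 4)/5*40 = -2*I*sqrt(11)/5*40 = -16*I*sqrt(11)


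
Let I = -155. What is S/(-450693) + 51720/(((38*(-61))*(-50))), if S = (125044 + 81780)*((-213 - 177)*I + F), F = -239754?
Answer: 71635030838806/870588645 ≈ 82284.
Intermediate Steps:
S = -37084370496 (S = (125044 + 81780)*((-213 - 177)*(-155) - 239754) = 206824*(-390*(-155) - 239754) = 206824*(60450 - 239754) = 206824*(-179304) = -37084370496)
S/(-450693) + 51720/(((38*(-61))*(-50))) = -37084370496/(-450693) + 51720/(((38*(-61))*(-50))) = -37084370496*(-1/450693) + 51720/((-2318*(-50))) = 12361456832/150231 + 51720/115900 = 12361456832/150231 + 51720*(1/115900) = 12361456832/150231 + 2586/5795 = 71635030838806/870588645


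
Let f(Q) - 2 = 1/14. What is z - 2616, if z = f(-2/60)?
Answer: -36595/14 ≈ -2613.9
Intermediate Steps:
f(Q) = 29/14 (f(Q) = 2 + 1/14 = 29/14)
z = 29/14 ≈ 2.0714
z - 2616 = 29/14 - 2616 = -36595/14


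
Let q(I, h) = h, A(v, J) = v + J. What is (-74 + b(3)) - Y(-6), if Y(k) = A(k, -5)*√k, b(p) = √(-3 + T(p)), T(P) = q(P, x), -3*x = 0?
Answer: -74 + I*√3 + 11*I*√6 ≈ -74.0 + 28.676*I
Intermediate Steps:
A(v, J) = J + v
x = 0 (x = -⅓*0 = 0)
T(P) = 0
b(p) = I*√3 (b(p) = √(-3 + 0) = √(-3) = I*√3)
Y(k) = √k*(-5 + k) (Y(k) = (-5 + k)*√k = √k*(-5 + k))
(-74 + b(3)) - Y(-6) = (-74 + I*√3) - √(-6)*(-5 - 6) = (-74 + I*√3) - I*√6*(-11) = (-74 + I*√3) - (-11)*I*√6 = (-74 + I*√3) + 11*I*√6 = -74 + I*√3 + 11*I*√6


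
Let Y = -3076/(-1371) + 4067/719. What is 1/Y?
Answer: 985749/7787501 ≈ 0.12658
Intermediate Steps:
Y = 7787501/985749 (Y = -3076*(-1/1371) + 4067*(1/719) = 3076/1371 + 4067/719 = 7787501/985749 ≈ 7.9001)
1/Y = 1/(7787501/985749) = 985749/7787501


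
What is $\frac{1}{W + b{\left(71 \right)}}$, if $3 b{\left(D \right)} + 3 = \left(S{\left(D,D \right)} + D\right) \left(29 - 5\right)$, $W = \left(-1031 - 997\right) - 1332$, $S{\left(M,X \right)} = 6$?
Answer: $- \frac{1}{2745} \approx -0.0003643$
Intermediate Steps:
$W = -3360$ ($W = -2028 - 1332 = -3360$)
$b{\left(D \right)} = 47 + 8 D$ ($b{\left(D \right)} = -1 + \frac{\left(6 + D\right) \left(29 - 5\right)}{3} = -1 + \frac{\left(6 + D\right) 24}{3} = -1 + \frac{144 + 24 D}{3} = -1 + \left(48 + 8 D\right) = 47 + 8 D$)
$\frac{1}{W + b{\left(71 \right)}} = \frac{1}{-3360 + \left(47 + 8 \cdot 71\right)} = \frac{1}{-3360 + \left(47 + 568\right)} = \frac{1}{-3360 + 615} = \frac{1}{-2745} = - \frac{1}{2745}$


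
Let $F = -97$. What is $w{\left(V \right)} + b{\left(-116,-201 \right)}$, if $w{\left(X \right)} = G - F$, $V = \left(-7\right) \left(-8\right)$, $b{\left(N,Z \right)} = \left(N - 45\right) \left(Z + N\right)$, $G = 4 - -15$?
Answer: $51153$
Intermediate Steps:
$G = 19$ ($G = 4 + 15 = 19$)
$b{\left(N,Z \right)} = \left(-45 + N\right) \left(N + Z\right)$
$V = 56$
$w{\left(X \right)} = 116$ ($w{\left(X \right)} = 19 - -97 = 19 + 97 = 116$)
$w{\left(V \right)} + b{\left(-116,-201 \right)} = 116 - \left(-37581 - 13456\right) = 116 + \left(13456 + 5220 + 9045 + 23316\right) = 116 + 51037 = 51153$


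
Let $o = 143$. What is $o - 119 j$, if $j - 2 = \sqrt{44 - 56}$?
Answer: $-95 - 238 i \sqrt{3} \approx -95.0 - 412.23 i$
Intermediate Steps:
$j = 2 + 2 i \sqrt{3}$ ($j = 2 + \sqrt{44 - 56} = 2 + \sqrt{-12} = 2 + 2 i \sqrt{3} \approx 2.0 + 3.4641 i$)
$o - 119 j = 143 - 119 \left(2 + 2 i \sqrt{3}\right) = 143 - \left(238 + 238 i \sqrt{3}\right) = -95 - 238 i \sqrt{3}$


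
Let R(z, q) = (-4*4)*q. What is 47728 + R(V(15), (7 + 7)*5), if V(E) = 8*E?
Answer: 46608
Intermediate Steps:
R(z, q) = -16*q
47728 + R(V(15), (7 + 7)*5) = 47728 - 16*(7 + 7)*5 = 47728 - 224*5 = 47728 - 16*70 = 47728 - 1120 = 46608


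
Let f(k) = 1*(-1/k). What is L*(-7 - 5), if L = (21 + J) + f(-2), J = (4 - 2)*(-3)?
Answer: -186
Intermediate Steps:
f(k) = -1/k
J = -6 (J = 2*(-3) = -6)
L = 31/2 (L = (21 - 6) - 1/(-2) = 15 - 1*(-1/2) = 15 + 1/2 = 31/2 ≈ 15.500)
L*(-7 - 5) = 31*(-7 - 5)/2 = (31/2)*(-12) = -186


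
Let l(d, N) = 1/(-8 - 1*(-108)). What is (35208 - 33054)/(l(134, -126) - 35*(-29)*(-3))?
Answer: -215400/304499 ≈ -0.70739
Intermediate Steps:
l(d, N) = 1/100 (l(d, N) = 1/(-8 + 108) = 1/100)
(35208 - 33054)/(l(134, -126) - 35*(-29)*(-3)) = (35208 - 33054)/(1/100 - 35*(-29)*(-3)) = 2154/(1/100 + 1015*(-3)) = 2154/(1/100 - 3045) = 2154/(-304499/100) = 2154*(-100/304499) = -215400/304499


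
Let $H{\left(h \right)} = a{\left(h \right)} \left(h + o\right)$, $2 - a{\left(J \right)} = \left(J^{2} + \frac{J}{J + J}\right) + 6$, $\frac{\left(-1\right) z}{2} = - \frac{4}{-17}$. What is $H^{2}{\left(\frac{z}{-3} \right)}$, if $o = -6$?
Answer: $\frac{12299140182169}{17596287801} \approx 698.96$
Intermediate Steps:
$z = - \frac{8}{17}$ ($z = - 2 \left(- \frac{4}{-17}\right) = - 2 \left(\left(-4\right) \left(- \frac{1}{17}\right)\right) = \left(-2\right) \frac{4}{17} = - \frac{8}{17} \approx -0.47059$)
$a{\left(J \right)} = - \frac{9}{2} - J^{2}$ ($a{\left(J \right)} = 2 - \left(\left(J^{2} + \frac{J}{J + J}\right) + 6\right) = 2 - \left(\left(J^{2} + \frac{J}{2 J}\right) + 6\right) = 2 - \left(\left(J^{2} + \frac{1}{2 J} J\right) + 6\right) = 2 - \left(\left(J^{2} + \frac{1}{2}\right) + 6\right) = 2 - \left(\left(\frac{1}{2} + J^{2}\right) + 6\right) = 2 - \left(\frac{13}{2} + J^{2}\right) = - \frac{9}{2} - J^{2}$)
$H{\left(h \right)} = \left(-6 + h\right) \left(- \frac{9}{2} - h^{2}\right)$ ($H{\left(h \right)} = \left(- \frac{9}{2} - h^{2}\right) \left(h - 6\right) = \left(- \frac{9}{2} - h^{2}\right) \left(-6 + h\right) = \left(-6 + h\right) \left(- \frac{9}{2} - h^{2}\right)$)
$H^{2}{\left(\frac{z}{-3} \right)} = \left(- \frac{\left(-6 - \frac{8}{17 \left(-3\right)}\right) \left(9 + 2 \left(- \frac{8}{17 \left(-3\right)}\right)^{2}\right)}{2}\right)^{2} = \left(- \frac{\left(-6 - - \frac{8}{51}\right) \left(9 + 2 \left(\left(- \frac{8}{17}\right) \left(- \frac{1}{3}\right)\right)^{2}\right)}{2}\right)^{2} = \left(- \frac{\left(-6 + \frac{8}{51}\right) \left(9 + 2 \left(\frac{8}{51}\right)^{2}\right)}{2}\right)^{2} = \left(\left(- \frac{1}{2}\right) \left(- \frac{298}{51}\right) \left(9 + 2 \cdot \frac{64}{2601}\right)\right)^{2} = \left(\left(- \frac{1}{2}\right) \left(- \frac{298}{51}\right) \left(9 + \frac{128}{2601}\right)\right)^{2} = \left(\left(- \frac{1}{2}\right) \left(- \frac{298}{51}\right) \frac{23537}{2601}\right)^{2} = \left(\frac{3507013}{132651}\right)^{2} = \frac{12299140182169}{17596287801}$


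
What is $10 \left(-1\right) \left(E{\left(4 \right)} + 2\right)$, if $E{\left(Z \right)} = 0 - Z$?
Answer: $20$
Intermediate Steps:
$E{\left(Z \right)} = - Z$
$10 \left(-1\right) \left(E{\left(4 \right)} + 2\right) = 10 \left(-1\right) \left(\left(-1\right) 4 + 2\right) = - 10 \left(-4 + 2\right) = \left(-10\right) \left(-2\right) = 20$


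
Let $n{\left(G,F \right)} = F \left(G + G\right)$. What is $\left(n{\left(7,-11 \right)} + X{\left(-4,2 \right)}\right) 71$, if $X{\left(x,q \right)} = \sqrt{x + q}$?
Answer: $-10934 + 71 i \sqrt{2} \approx -10934.0 + 100.41 i$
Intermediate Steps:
$n{\left(G,F \right)} = 2 F G$ ($n{\left(G,F \right)} = F 2 G = 2 F G$)
$X{\left(x,q \right)} = \sqrt{q + x}$
$\left(n{\left(7,-11 \right)} + X{\left(-4,2 \right)}\right) 71 = \left(2 \left(-11\right) 7 + \sqrt{2 - 4}\right) 71 = \left(-154 + \sqrt{-2}\right) 71 = \left(-154 + i \sqrt{2}\right) 71 = -10934 + 71 i \sqrt{2}$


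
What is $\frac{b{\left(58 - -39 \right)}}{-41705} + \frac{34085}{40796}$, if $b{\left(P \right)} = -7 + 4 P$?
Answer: $\frac{1405971649}{1701397180} \approx 0.82636$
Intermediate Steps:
$\frac{b{\left(58 - -39 \right)}}{-41705} + \frac{34085}{40796} = \frac{-7 + 4 \left(58 - -39\right)}{-41705} + \frac{34085}{40796} = \left(-7 + 4 \left(58 + 39\right)\right) \left(- \frac{1}{41705}\right) + 34085 \cdot \frac{1}{40796} = \left(-7 + 4 \cdot 97\right) \left(- \frac{1}{41705}\right) + \frac{34085}{40796} = \left(-7 + 388\right) \left(- \frac{1}{41705}\right) + \frac{34085}{40796} = 381 \left(- \frac{1}{41705}\right) + \frac{34085}{40796} = - \frac{381}{41705} + \frac{34085}{40796} = \frac{1405971649}{1701397180}$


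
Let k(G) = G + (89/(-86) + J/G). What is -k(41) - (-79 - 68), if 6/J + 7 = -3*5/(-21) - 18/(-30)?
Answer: 75121655/701674 ≈ 107.06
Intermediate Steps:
J = -210/199 (J = 6/(-7 + (-3*5/(-21) - 18/(-30))) = 6/(-7 + (-15*(-1/21) - 18*(-1/30))) = 6/(-7 + (5/7 + ⅗)) = 6/(-7 + 46/35) = 6/(-199/35) = 6*(-35/199) = -210/199 ≈ -1.0553)
k(G) = -89/86 + G - 210/(199*G) (k(G) = G + (89/(-86) - 210/(199*G)) = G + (89*(-1/86) - 210/(199*G)) = G + (-89/86 - 210/(199*G)) = -89/86 + G - 210/(199*G))
-k(41) - (-79 - 68) = -(-89/86 + 41 - 210/199/41) - (-79 - 68) = -(-89/86 + 41 - 210/199*1/41) - (-147) = -(-89/86 + 41 - 210/8159) - 1*(-147) = -1*28024423/701674 + 147 = -28024423/701674 + 147 = 75121655/701674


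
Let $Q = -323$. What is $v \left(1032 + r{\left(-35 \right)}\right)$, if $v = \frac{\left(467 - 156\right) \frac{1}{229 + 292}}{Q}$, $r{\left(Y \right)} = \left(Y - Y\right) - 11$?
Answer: $- \frac{317531}{168283} \approx -1.8869$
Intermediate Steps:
$r{\left(Y \right)} = -11$ ($r{\left(Y \right)} = 0 - 11 = -11$)
$v = - \frac{311}{168283}$ ($v = \frac{\left(467 - 156\right) \frac{1}{229 + 292}}{-323} = \frac{311}{521} \left(- \frac{1}{323}\right) = - \frac{311}{168283} \approx -0.0018481$)
$v \left(1032 + r{\left(-35 \right)}\right) = - \frac{311 \left(1032 - 11\right)}{168283} = \left(- \frac{311}{168283}\right) 1021 = - \frac{317531}{168283}$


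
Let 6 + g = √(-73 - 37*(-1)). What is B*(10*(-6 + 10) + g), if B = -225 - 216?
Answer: -14994 - 2646*I ≈ -14994.0 - 2646.0*I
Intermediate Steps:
g = -6 + 6*I (g = -6 + √(-73 - 37*(-1)) = -6 + √(-73 + 37) = -6 + √(-36) = -6 + 6*I ≈ -6.0 + 6.0*I)
B = -441
B*(10*(-6 + 10) + g) = -441*(10*(-6 + 10) + (-6 + 6*I)) = -441*(10*4 + (-6 + 6*I)) = -441*(40 + (-6 + 6*I)) = -441*(34 + 6*I) = -14994 - 2646*I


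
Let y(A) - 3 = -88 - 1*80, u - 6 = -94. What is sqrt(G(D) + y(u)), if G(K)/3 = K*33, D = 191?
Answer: 2*sqrt(4686) ≈ 136.91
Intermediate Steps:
G(K) = 99*K (G(K) = 3*(K*33) = 3*(33*K) = 99*K)
u = -88 (u = 6 - 94 = -88)
y(A) = -165 (y(A) = 3 + (-88 - 1*80) = 3 + (-88 - 80) = 3 - 168 = -165)
sqrt(G(D) + y(u)) = sqrt(99*191 - 165) = sqrt(18909 - 165) = sqrt(18744) = 2*sqrt(4686)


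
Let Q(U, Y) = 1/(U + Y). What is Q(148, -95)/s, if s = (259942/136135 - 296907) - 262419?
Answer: -136135/4035610008604 ≈ -3.3733e-8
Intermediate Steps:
s = -76143585068/136135 (s = (259942*(1/136135) - 296907) - 262419 = (259942/136135 - 296907) - 262419 = -40419174503/136135 - 262419 = -76143585068/136135 ≈ -5.5932e+5)
Q(148, -95)/s = 1/((148 - 95)*(-76143585068/136135)) = -136135/76143585068/53 = (1/53)*(-136135/76143585068) = -136135/4035610008604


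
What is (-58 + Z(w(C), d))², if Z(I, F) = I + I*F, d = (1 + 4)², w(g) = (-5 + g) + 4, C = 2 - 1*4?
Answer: 18496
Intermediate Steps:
C = -2 (C = 2 - 4 = -2)
w(g) = -1 + g
d = 25 (d = 5² = 25)
Z(I, F) = I + F*I
(-58 + Z(w(C), d))² = (-58 + (-1 - 2)*(1 + 25))² = (-58 - 3*26)² = (-58 - 78)² = (-136)² = 18496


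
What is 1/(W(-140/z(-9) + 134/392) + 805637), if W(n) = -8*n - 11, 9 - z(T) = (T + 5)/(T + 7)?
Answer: 49/39483380 ≈ 1.2410e-6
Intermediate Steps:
z(T) = 9 - (5 + T)/(7 + T) (z(T) = 9 - (T + 5)/(T + 7) = 9 - (5 + T)/(7 + T))
W(n) = -11 - 8*n
1/(W(-140/z(-9) + 134/392) + 805637) = 1/((-11 - 8*(-140*(7 - 9)/(2*(29 + 4*(-9))) + 134/392)) + 805637) = 1/((-11 - 8*(-140*(-1/(29 - 36)) + 134*(1/392))) + 805637) = 1/((-11 - 8*(-140/(2*(-1/2)*(-7)) + 67/196)) + 805637) = 1/((-11 - 8*(-140/7 + 67/196)) + 805637) = 1/((-11 - 8*(-140*1/7 + 67/196)) + 805637) = 1/((-11 - 8*(-20 + 67/196)) + 805637) = 1/((-11 - 8*(-3853/196)) + 805637) = 1/((-11 + 7706/49) + 805637) = 1/(7167/49 + 805637) = 1/(39483380/49) = 49/39483380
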